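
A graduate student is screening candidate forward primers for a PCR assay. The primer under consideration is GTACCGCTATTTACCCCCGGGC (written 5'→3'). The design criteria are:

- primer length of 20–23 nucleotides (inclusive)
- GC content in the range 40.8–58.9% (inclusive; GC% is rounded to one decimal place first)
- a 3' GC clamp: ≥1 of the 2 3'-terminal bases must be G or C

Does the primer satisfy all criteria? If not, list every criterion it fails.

Base counts: A=3, T=5, G=5, C=9 (length 22).
length: length 22 ✓
GC content: GC 14/22 = 63.6%, outside 40.8–58.9% ✗
GC clamp: 3' end GC has 2 G/C ✓

Fails: GC content.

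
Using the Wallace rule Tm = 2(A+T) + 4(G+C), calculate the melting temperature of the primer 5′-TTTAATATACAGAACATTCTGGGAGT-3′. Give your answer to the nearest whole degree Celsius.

Base counts: A=9, T=9, G=5, C=3 (length 26).
Tm = 2·(9+9) + 4·(5+3) = 2·18 + 4·8 = 36 + 32 = 68°C.

68°C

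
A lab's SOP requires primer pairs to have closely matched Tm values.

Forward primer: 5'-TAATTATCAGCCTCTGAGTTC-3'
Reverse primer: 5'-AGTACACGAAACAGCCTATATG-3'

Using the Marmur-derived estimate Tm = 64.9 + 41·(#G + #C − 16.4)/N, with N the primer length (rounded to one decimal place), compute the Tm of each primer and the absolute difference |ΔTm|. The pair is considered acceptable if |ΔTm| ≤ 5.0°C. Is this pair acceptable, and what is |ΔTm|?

|ΔTm| = 2.6°C; the pair is acceptable.

Forward: G+C = 8, N = 21 → Tm = 64.9 + 41·(8 − 16.4)/21 = 48.5°C.
Reverse: G+C = 9, N = 22 → Tm = 64.9 + 41·(9 − 16.4)/22 = 51.1°C.
|ΔTm| = |48.5 − 51.1| = 2.6°C, ≤ 5.0°C.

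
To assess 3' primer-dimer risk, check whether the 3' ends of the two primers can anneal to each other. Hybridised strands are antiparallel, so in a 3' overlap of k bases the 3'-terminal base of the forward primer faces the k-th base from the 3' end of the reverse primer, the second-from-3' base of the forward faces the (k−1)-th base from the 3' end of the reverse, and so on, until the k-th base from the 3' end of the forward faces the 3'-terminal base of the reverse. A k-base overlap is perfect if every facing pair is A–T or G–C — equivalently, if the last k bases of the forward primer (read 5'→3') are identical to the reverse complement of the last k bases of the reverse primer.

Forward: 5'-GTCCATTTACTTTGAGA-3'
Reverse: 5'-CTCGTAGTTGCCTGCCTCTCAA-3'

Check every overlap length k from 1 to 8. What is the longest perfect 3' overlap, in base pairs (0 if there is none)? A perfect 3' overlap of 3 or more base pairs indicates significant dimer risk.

Last 8 bases (5'→3') — forward …CTTTGAGA, reverse …CCTCTCAA.
Reverse complement of the reverse primer's last 8 bases: TTGAGAGG; its first k bases are the reverse complement of the reverse primer's last k bases, so a perfect k-base overlap needs the forward primer's last k bases to equal them.
Comparing (forward last k vs required): k=1: A vs T ✗; k=2: GA vs TT ✗; k=3: AGA vs TTG ✗; k=4: GAGA vs TTGA ✗; k=5: TGAGA vs TTGAG ✗; k=6: TTGAGA vs TTGAGA ✓; k=7: TTTGAGA vs TTGAGAG ✗; k=8: CTTTGAGA vs TTGAGAGG ✗.
Only k = 6 is perfect, so the longest perfect 3' overlap is 6.

Longest perfect overlap: 6 complementary base pairs; significant dimer risk (threshold 3).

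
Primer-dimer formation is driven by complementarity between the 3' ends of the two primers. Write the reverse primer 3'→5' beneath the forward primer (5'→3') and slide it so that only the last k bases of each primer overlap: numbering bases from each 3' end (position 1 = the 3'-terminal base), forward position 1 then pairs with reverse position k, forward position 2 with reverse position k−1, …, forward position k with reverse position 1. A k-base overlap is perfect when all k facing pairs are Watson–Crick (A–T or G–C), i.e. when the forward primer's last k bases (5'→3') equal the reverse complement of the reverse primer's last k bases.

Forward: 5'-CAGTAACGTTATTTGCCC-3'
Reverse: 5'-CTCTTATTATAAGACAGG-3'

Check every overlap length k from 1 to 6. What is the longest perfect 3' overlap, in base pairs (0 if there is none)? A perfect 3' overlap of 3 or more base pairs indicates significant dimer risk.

Longest perfect overlap: 2 complementary base pairs; below the dimer-risk threshold (threshold 3).

Last 6 bases (5'→3') — forward …TTGCCC, reverse …GACAGG.
Reverse complement of the reverse primer's last 6 bases: CCTGTC; its first k bases are the reverse complement of the reverse primer's last k bases, so a perfect k-base overlap needs the forward primer's last k bases to equal them.
Comparing (forward last k vs required): k=1: C vs C ✓; k=2: CC vs CC ✓; k=3: CCC vs CCT ✗; k=4: GCCC vs CCTG ✗; k=5: TGCCC vs CCTGT ✗; k=6: TTGCCC vs CCTGTC ✗.
Perfect overlaps at k = 1, 2; the largest is 2.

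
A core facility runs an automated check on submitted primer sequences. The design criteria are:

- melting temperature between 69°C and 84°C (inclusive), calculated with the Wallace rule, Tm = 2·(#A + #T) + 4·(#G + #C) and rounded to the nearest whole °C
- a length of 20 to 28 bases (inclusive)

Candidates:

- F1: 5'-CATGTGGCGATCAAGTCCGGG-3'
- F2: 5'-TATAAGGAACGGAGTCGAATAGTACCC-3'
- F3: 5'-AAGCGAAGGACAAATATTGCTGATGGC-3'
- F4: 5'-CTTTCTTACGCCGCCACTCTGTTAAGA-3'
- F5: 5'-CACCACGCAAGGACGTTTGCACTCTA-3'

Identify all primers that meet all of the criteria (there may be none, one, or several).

F1 (21 nt, A=4 T=4 G=8 C=5): Tm = 2·8 + 4·13 = 68°C, outside 69–84°C ✗; length 21 ✓ — fails.
F2 (27 nt, A=10 T=5 G=7 C=5): Tm = 2·15 + 4·12 = 78°C ✓; length 27 ✓ — passes.
F3 (27 nt, A=10 T=5 G=8 C=4): Tm = 2·15 + 4·12 = 78°C ✓; length 27 ✓ — passes.
F4 (27 nt, A=5 T=9 G=4 C=9): Tm = 2·14 + 4·13 = 80°C ✓; length 27 ✓ — passes.
F5 (26 nt, A=7 T=5 G=5 C=9): Tm = 2·12 + 4·14 = 80°C ✓; length 26 ✓ — passes.

F2, F3, F4 and F5.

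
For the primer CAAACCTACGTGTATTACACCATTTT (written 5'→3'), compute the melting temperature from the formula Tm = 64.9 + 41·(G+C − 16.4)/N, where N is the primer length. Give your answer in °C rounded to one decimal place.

Base counts: A=8, T=9, G=2, C=7; G+C = 9, N = 26.
Tm = 64.9 + 41·(9 − 16.4)/26 = 64.9 + -303.40/26 = 53.2°C.

53.2°C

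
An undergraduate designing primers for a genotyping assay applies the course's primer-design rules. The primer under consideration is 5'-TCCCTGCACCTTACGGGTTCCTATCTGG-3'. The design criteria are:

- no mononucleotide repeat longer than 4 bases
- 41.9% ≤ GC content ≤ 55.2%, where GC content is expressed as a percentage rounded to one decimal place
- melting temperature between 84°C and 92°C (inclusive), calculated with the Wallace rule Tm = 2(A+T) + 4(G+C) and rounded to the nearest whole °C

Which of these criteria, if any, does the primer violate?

Fails: GC content.

Base counts: A=3, T=9, G=6, C=10 (length 28).
homopolymer run: longest run = 3 ✓
GC content: GC 16/28 = 57.1%, outside 41.9–55.2% ✗
Tm: Tm = 2·12 + 4·16 = 88°C ✓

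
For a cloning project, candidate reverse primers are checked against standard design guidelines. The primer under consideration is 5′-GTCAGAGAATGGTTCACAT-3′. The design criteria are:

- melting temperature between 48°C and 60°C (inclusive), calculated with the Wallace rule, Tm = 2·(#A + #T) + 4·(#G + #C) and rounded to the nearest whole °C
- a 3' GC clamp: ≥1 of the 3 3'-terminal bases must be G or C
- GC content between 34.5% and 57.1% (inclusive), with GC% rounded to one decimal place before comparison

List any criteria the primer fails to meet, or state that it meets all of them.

Base counts: A=6, T=5, G=5, C=3 (length 19).
Tm: Tm = 2·11 + 4·8 = 54°C ✓
GC clamp: 3' end CAT has 1 G/C ✓
GC content: GC 8/19 = 42.1% ✓

Meets all criteria.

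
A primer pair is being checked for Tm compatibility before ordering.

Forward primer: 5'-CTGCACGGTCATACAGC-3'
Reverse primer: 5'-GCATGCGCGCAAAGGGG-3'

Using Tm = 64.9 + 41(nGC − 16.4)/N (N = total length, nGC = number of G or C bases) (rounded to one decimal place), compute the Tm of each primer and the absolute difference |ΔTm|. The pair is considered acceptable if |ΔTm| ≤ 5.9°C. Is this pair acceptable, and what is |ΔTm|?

|ΔTm| = 4.8°C; the pair is acceptable.

Forward: G+C = 10, N = 17 → Tm = 64.9 + 41·(10 − 16.4)/17 = 49.5°C.
Reverse: G+C = 12, N = 17 → Tm = 64.9 + 41·(12 − 16.4)/17 = 54.3°C.
|ΔTm| = |49.5 − 54.3| = 4.8°C, ≤ 5.9°C.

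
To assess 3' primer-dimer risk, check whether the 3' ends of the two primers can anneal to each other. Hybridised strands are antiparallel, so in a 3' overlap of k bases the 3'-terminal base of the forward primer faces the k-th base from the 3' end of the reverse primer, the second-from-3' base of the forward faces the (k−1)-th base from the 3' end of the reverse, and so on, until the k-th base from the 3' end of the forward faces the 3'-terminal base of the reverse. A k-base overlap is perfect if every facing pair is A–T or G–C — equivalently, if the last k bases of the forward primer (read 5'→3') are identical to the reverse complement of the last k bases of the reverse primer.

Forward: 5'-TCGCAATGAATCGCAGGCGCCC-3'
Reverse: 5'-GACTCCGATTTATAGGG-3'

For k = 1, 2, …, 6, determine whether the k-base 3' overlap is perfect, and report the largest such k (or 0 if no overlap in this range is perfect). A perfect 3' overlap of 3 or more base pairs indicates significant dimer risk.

Longest perfect overlap: 3 complementary base pairs; significant dimer risk (threshold 3).

Last 6 bases (5'→3') — forward …GCGCCC, reverse …ATAGGG.
Reverse complement of the reverse primer's last 6 bases: CCCTAT; its first k bases are the reverse complement of the reverse primer's last k bases, so a perfect k-base overlap needs the forward primer's last k bases to equal them.
Comparing (forward last k vs required): k=1: C vs C ✓; k=2: CC vs CC ✓; k=3: CCC vs CCC ✓; k=4: GCCC vs CCCT ✗; k=5: CGCCC vs CCCTA ✗; k=6: GCGCCC vs CCCTAT ✗.
Perfect overlaps at k = 1, 2, 3; the largest is 3.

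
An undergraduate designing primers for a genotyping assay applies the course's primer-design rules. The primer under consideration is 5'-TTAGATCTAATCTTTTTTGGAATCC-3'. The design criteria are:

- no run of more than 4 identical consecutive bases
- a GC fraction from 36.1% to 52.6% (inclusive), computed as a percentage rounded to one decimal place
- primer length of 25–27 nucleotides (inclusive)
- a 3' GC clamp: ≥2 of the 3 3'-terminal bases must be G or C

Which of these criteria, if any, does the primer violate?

Base counts: A=6, T=12, G=3, C=4 (length 25).
homopolymer run: longest run = 6, exceeds 4 ✗
GC content: GC 7/25 = 28.0%, outside 36.1–52.6% ✗
length: length 25 ✓
GC clamp: 3' end TCC has 2 G/C ✓

Fails: homopolymer run, GC content.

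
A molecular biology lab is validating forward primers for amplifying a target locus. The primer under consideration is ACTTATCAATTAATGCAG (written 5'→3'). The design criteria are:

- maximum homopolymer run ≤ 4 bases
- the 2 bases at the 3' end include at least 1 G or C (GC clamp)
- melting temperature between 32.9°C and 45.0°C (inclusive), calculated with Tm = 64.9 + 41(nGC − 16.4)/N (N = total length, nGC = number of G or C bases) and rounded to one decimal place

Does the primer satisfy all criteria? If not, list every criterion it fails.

Meets all criteria.

Base counts: A=7, T=6, G=2, C=3 (length 18).
homopolymer run: longest run = 2 ✓
GC clamp: 3' end AG has 1 G/C ✓
Tm: Tm = 64.9 + 41·(5 − 16.4)/18 = 38.9°C ✓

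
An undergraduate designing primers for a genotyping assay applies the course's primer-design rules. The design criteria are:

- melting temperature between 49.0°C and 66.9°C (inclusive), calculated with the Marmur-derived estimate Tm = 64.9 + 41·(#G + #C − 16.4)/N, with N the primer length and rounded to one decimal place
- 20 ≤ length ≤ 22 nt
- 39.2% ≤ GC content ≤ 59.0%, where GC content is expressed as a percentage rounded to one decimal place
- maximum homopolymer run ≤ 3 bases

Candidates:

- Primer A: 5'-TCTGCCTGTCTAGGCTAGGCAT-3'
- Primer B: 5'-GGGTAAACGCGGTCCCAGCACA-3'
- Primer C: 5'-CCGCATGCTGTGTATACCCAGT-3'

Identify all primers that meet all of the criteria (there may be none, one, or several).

Primer A (22 nt, A=3 T=7 G=6 C=6): Tm = 64.9 + 41·(12 − 16.4)/22 = 56.7°C ✓; length 22 ✓; GC 12/22 = 54.5% ✓; longest run = 2 ✓ — passes.
Primer B (22 nt, A=6 T=2 G=7 C=7): Tm = 64.9 + 41·(14 − 16.4)/22 = 60.4°C ✓; length 22 ✓; GC 14/22 = 63.6%, outside 39.2–59.0% ✗; longest run = 3 ✓ — fails.
Primer C (22 nt, A=4 T=6 G=5 C=7): Tm = 64.9 + 41·(12 − 16.4)/22 = 56.7°C ✓; length 22 ✓; GC 12/22 = 54.5% ✓; longest run = 3 ✓ — passes.

Primer A and Primer C.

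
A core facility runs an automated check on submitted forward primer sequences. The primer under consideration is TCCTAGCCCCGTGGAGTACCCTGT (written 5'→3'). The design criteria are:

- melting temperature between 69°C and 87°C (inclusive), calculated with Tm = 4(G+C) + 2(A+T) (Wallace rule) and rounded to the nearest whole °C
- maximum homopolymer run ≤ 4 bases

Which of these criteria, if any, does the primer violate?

Base counts: A=3, T=6, G=6, C=9 (length 24).
Tm: Tm = 2·9 + 4·15 = 78°C ✓
homopolymer run: longest run = 4 ✓

Meets all criteria.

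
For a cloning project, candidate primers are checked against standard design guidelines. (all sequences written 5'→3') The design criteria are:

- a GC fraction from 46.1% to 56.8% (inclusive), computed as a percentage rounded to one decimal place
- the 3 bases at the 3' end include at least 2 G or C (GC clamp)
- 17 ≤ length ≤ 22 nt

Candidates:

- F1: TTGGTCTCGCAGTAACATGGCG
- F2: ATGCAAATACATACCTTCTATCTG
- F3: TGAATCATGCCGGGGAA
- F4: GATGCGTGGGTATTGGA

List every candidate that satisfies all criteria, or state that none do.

F1 and F4.

F1 (22 nt, A=4 T=6 G=7 C=5): GC 12/22 = 54.5% ✓; 3' end GCG has 3 G/C ✓; length 22 ✓ — passes.
F2 (24 nt, A=8 T=8 G=2 C=6): GC 8/24 = 33.3%, outside 46.1–56.8% ✗; 3' end CTG has 2 G/C ✓; length 24, outside 17–22 ✗ — fails.
F3 (17 nt, A=5 T=3 G=6 C=3): GC 9/17 = 52.9% ✓; 3' end GAA has 1 G/C, need ≥2 ✗; length 17 ✓ — fails.
F4 (17 nt, A=3 T=5 G=8 C=1): GC 9/17 = 52.9% ✓; 3' end GGA has 2 G/C ✓; length 17 ✓ — passes.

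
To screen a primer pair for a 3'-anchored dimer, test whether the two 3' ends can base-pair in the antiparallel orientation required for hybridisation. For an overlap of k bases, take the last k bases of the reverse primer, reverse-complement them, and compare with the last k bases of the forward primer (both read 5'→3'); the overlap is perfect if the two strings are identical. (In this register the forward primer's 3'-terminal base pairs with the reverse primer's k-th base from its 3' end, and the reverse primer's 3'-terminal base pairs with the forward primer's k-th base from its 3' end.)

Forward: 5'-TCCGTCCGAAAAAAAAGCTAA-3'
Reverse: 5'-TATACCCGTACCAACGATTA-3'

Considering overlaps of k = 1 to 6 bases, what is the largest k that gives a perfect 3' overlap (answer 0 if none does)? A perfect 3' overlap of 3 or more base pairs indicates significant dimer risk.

Last 6 bases (5'→3') — forward …AGCTAA, reverse …CGATTA.
Reverse complement of the reverse primer's last 6 bases: TAATCG; its first k bases are the reverse complement of the reverse primer's last k bases, so a perfect k-base overlap needs the forward primer's last k bases to equal them.
Comparing (forward last k vs required): k=1: A vs T ✗; k=2: AA vs TA ✗; k=3: TAA vs TAA ✓; k=4: CTAA vs TAAT ✗; k=5: GCTAA vs TAATC ✗; k=6: AGCTAA vs TAATCG ✗.
Only k = 3 is perfect, so the longest perfect 3' overlap is 3.

Longest perfect overlap: 3 complementary base pairs; significant dimer risk (threshold 3).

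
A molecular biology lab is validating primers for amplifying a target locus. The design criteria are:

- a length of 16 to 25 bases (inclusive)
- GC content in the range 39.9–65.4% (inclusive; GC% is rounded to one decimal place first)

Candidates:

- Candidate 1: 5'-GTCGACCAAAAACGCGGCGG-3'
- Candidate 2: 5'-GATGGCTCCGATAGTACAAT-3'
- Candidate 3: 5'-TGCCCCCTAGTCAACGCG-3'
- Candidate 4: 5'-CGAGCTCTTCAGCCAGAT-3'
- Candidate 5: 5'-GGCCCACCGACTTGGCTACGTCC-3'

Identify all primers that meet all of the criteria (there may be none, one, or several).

Candidate 1, Candidate 2 and Candidate 4.

Candidate 1 (20 nt, A=6 T=1 G=7 C=6): length 20 ✓; GC 13/20 = 65.0% ✓ — passes.
Candidate 2 (20 nt, A=6 T=5 G=5 C=4): length 20 ✓; GC 9/20 = 45.0% ✓ — passes.
Candidate 3 (18 nt, A=3 T=3 G=4 C=8): length 18 ✓; GC 12/18 = 66.7%, outside 39.9–65.4% ✗ — fails.
Candidate 4 (18 nt, A=4 T=4 G=4 C=6): length 18 ✓; GC 10/18 = 55.6% ✓ — passes.
Candidate 5 (23 nt, A=3 T=4 G=6 C=10): length 23 ✓; GC 16/23 = 69.6%, outside 39.9–65.4% ✗ — fails.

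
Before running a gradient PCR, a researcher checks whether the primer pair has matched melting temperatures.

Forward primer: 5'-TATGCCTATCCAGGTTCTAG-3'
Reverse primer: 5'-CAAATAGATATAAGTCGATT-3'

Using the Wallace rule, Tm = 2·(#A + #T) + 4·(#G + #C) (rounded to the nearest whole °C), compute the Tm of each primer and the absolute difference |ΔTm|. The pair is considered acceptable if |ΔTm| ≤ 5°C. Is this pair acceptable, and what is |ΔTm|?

|ΔTm| = 8°C; the pair is not acceptable.

Forward: A=4 T=7 G=4 C=5 → Tm = 2·11 + 4·9 = 58°C.
Reverse: A=9 T=6 G=3 C=2 → Tm = 2·15 + 4·5 = 50°C.
|ΔTm| = |58 − 50| = 8°C, > 5°C.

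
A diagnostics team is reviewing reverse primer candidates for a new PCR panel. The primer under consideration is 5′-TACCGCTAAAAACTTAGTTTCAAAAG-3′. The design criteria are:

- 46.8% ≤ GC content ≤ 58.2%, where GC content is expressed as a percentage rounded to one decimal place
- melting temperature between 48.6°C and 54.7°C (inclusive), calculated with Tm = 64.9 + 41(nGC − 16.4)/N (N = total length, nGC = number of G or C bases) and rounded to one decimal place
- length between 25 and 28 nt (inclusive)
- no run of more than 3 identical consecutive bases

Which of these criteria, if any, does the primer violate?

Base counts: A=11, T=7, G=3, C=5 (length 26).
GC content: GC 8/26 = 30.8%, outside 46.8–58.2% ✗
Tm: Tm = 64.9 + 41·(8 − 16.4)/26 = 51.7°C ✓
length: length 26 ✓
homopolymer run: longest run = 5, exceeds 3 ✗

Fails: GC content, homopolymer run.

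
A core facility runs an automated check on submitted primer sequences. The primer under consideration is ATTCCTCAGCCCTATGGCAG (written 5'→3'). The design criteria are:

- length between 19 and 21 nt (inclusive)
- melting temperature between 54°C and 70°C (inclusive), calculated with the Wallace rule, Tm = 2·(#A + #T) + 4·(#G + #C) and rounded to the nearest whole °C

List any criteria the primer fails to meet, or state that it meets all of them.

Meets all criteria.

Base counts: A=4, T=5, G=4, C=7 (length 20).
length: length 20 ✓
Tm: Tm = 2·9 + 4·11 = 62°C ✓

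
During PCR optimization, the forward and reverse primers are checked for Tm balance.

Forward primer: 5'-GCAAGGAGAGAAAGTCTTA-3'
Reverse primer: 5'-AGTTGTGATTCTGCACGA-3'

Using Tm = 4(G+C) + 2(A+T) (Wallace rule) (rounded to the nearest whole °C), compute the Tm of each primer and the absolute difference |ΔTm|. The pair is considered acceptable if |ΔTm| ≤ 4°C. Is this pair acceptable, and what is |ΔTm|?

|ΔTm| = 2°C; the pair is acceptable.

Forward: A=8 T=3 G=6 C=2 → Tm = 2·11 + 4·8 = 54°C.
Reverse: A=4 T=6 G=5 C=3 → Tm = 2·10 + 4·8 = 52°C.
|ΔTm| = |54 − 52| = 2°C, ≤ 4°C.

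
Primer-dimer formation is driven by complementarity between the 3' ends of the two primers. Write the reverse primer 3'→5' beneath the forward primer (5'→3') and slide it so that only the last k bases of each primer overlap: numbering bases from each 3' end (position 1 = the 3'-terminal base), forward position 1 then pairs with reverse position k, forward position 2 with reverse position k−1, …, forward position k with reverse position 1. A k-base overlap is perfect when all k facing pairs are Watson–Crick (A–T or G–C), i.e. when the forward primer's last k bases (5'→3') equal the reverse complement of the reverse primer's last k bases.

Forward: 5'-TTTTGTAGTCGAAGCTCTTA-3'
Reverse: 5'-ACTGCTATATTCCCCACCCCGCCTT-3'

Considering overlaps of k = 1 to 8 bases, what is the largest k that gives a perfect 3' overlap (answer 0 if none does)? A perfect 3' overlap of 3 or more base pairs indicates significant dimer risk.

Longest perfect overlap: 1 complementary base pair; below the dimer-risk threshold (threshold 3).

Last 8 bases (5'→3') — forward …AGCTCTTA, reverse …CCCGCCTT.
Reverse complement of the reverse primer's last 8 bases: AAGGCGGG; its first k bases are the reverse complement of the reverse primer's last k bases, so a perfect k-base overlap needs the forward primer's last k bases to equal them.
Comparing (forward last k vs required): k=1: A vs A ✓; k=2: TA vs AA ✗; k=3: TTA vs AAG ✗; k=4: CTTA vs AAGG ✗; k=5: TCTTA vs AAGGC ✗; k=6: CTCTTA vs AAGGCG ✗; k=7: GCTCTTA vs AAGGCGG ✗; k=8: AGCTCTTA vs AAGGCGGG ✗.
Only k = 1 is perfect, so the longest perfect 3' overlap is 1.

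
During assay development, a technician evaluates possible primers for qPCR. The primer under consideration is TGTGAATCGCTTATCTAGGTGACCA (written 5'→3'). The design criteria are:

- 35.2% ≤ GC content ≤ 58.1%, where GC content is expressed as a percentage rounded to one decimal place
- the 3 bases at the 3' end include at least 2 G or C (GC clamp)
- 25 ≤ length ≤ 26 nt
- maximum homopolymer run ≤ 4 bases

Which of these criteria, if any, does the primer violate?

Meets all criteria.

Base counts: A=6, T=8, G=6, C=5 (length 25).
GC content: GC 11/25 = 44.0% ✓
GC clamp: 3' end CCA has 2 G/C ✓
length: length 25 ✓
homopolymer run: longest run = 2 ✓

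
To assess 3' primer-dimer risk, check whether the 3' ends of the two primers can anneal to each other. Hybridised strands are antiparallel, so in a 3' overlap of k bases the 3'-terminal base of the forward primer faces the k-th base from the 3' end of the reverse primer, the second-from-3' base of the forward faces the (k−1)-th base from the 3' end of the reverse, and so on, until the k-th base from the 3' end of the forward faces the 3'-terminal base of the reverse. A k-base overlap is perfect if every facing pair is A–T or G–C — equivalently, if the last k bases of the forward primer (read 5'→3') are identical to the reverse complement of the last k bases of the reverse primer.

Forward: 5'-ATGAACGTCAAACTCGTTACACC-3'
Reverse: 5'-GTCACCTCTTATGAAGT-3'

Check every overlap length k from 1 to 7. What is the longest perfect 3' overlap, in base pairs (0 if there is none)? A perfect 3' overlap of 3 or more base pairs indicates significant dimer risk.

Longest perfect overlap: 0 complementary base pairs; below the dimer-risk threshold (threshold 3).

Last 7 bases (5'→3') — forward …TTACACC, reverse …ATGAAGT.
Reverse complement of the reverse primer's last 7 bases: ACTTCAT; its first k bases are the reverse complement of the reverse primer's last k bases, so a perfect k-base overlap needs the forward primer's last k bases to equal them.
Comparing (forward last k vs required): k=1: C vs A ✗; k=2: CC vs AC ✗; k=3: ACC vs ACT ✗; k=4: CACC vs ACTT ✗; k=5: ACACC vs ACTTC ✗; k=6: TACACC vs ACTTCA ✗; k=7: TTACACC vs ACTTCAT ✗.
No overlap length from 1 to 7 is perfect, so the longest perfect 3' overlap is 0.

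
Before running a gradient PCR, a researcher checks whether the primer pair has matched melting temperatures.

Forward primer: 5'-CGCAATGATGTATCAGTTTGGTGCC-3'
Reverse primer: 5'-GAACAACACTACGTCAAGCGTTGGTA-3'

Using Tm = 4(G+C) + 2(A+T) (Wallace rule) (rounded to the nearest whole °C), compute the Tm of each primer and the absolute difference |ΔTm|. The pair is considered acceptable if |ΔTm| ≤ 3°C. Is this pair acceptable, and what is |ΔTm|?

Forward: A=5 T=8 G=7 C=5 → Tm = 2·13 + 4·12 = 74°C.
Reverse: A=9 T=5 G=6 C=6 → Tm = 2·14 + 4·12 = 76°C.
|ΔTm| = |74 − 76| = 2°C, ≤ 3°C.

|ΔTm| = 2°C; the pair is acceptable.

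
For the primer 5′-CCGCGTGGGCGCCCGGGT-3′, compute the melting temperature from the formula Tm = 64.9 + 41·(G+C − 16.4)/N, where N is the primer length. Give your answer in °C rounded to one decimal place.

Base counts: A=0, T=2, G=9, C=7; G+C = 16, N = 18.
Tm = 64.9 + 41·(16 − 16.4)/18 = 64.9 + -16.40/18 = 64.0°C.

64.0°C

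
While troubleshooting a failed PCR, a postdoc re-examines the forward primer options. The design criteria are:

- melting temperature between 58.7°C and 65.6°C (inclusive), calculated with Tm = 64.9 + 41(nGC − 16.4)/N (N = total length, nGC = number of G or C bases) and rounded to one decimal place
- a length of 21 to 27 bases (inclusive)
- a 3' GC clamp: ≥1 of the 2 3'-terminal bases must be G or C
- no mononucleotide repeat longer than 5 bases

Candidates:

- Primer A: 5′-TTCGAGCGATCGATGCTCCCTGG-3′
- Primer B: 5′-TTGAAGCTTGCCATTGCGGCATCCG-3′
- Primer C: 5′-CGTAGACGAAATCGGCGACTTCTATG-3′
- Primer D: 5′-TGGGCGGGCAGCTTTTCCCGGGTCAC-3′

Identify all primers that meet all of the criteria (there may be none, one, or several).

Primer A, Primer B and Primer C.

Primer A (23 nt, A=3 T=6 G=7 C=7): Tm = 64.9 + 41·(14 − 16.4)/23 = 60.6°C ✓; length 23 ✓; 3' end GG has 2 G/C ✓; longest run = 3 ✓ — passes.
Primer B (25 nt, A=4 T=7 G=7 C=7): Tm = 64.9 + 41·(14 − 16.4)/25 = 61.0°C ✓; length 25 ✓; 3' end CG has 2 G/C ✓; longest run = 2 ✓ — passes.
Primer C (26 nt, A=7 T=6 G=7 C=6): Tm = 64.9 + 41·(13 − 16.4)/26 = 59.5°C ✓; length 26 ✓; 3' end TG has 1 G/C ✓; longest run = 3 ✓ — passes.
Primer D (26 nt, A=2 T=6 G=10 C=8): Tm = 64.9 + 41·(18 − 16.4)/26 = 67.4°C, outside 58.7–65.6°C ✗; length 26 ✓; 3' end AC has 1 G/C ✓; longest run = 4 ✓ — fails.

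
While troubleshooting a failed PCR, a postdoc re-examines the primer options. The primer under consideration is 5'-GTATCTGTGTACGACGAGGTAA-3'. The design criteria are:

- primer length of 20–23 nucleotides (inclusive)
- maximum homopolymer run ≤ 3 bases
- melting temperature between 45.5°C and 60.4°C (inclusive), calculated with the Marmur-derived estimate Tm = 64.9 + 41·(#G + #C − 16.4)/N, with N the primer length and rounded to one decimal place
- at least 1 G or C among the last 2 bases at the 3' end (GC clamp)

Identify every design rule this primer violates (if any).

Base counts: A=6, T=6, G=7, C=3 (length 22).
length: length 22 ✓
homopolymer run: longest run = 2 ✓
Tm: Tm = 64.9 + 41·(10 − 16.4)/22 = 53.0°C ✓
GC clamp: 3' end AA has 0 G/C, need ≥1 ✗

Fails: GC clamp.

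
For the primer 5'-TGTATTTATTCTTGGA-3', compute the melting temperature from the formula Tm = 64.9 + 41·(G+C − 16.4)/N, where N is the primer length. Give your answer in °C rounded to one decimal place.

33.1°C

Base counts: A=3, T=9, G=3, C=1; G+C = 4, N = 16.
Tm = 64.9 + 41·(4 − 16.4)/16 = 64.9 + -508.40/16 = 33.1°C.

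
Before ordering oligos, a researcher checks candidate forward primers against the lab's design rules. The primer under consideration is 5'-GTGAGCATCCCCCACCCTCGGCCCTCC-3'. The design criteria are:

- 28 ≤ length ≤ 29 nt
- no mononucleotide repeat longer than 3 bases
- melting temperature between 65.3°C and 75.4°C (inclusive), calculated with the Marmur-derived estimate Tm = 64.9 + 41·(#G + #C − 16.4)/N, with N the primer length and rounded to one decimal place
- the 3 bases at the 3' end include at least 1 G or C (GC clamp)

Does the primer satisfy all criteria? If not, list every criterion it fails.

Fails: length, homopolymer run.

Base counts: A=3, T=4, G=5, C=15 (length 27).
length: length 27, outside 28–29 ✗
homopolymer run: longest run = 5, exceeds 3 ✗
Tm: Tm = 64.9 + 41·(20 − 16.4)/27 = 70.4°C ✓
GC clamp: 3' end TCC has 2 G/C ✓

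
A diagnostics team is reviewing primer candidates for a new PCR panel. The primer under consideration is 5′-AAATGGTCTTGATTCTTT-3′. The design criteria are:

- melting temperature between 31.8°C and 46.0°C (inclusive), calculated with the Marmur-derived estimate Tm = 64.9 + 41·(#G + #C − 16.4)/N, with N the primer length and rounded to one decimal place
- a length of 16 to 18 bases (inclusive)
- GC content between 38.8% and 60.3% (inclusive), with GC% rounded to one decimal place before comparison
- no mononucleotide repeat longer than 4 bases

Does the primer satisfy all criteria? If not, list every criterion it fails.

Fails: GC content.

Base counts: A=4, T=9, G=3, C=2 (length 18).
Tm: Tm = 64.9 + 41·(5 − 16.4)/18 = 38.9°C ✓
length: length 18 ✓
GC content: GC 5/18 = 27.8%, outside 38.8–60.3% ✗
homopolymer run: longest run = 3 ✓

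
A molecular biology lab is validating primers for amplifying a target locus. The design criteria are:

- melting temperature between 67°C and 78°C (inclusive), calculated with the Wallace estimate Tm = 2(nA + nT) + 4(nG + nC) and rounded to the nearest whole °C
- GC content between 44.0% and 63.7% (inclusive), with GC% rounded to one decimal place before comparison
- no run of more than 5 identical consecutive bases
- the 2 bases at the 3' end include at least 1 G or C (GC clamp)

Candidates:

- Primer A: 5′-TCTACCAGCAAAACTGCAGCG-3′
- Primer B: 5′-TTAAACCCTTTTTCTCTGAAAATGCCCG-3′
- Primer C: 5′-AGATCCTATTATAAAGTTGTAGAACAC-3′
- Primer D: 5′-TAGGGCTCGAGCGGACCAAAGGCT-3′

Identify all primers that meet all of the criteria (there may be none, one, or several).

Primer D only.

Primer A (21 nt, A=7 T=3 G=4 C=7): Tm = 2·10 + 4·11 = 64°C, outside 67–78°C ✗; GC 11/21 = 52.4% ✓; longest run = 4 ✓; 3' end CG has 2 G/C ✓ — fails.
Primer B (28 nt, A=7 T=10 G=3 C=8): Tm = 2·17 + 4·11 = 78°C ✓; GC 11/28 = 39.3%, outside 44.0–63.7% ✗; longest run = 5 ✓; 3' end CG has 2 G/C ✓ — fails.
Primer C (27 nt, A=11 T=8 G=4 C=4): Tm = 2·19 + 4·8 = 70°C ✓; GC 8/27 = 29.6%, outside 44.0–63.7% ✗; longest run = 3 ✓; 3' end AC has 1 G/C ✓ — fails.
Primer D (24 nt, A=6 T=3 G=9 C=6): Tm = 2·9 + 4·15 = 78°C ✓; GC 15/24 = 62.5% ✓; longest run = 3 ✓; 3' end CT has 1 G/C ✓ — passes.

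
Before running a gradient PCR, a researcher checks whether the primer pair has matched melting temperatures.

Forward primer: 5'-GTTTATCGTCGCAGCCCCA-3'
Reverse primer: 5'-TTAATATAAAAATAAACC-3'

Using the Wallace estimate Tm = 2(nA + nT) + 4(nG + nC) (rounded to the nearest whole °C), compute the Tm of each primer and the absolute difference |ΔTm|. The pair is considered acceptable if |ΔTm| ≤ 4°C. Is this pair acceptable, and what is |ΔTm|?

Forward: A=3 T=5 G=4 C=7 → Tm = 2·8 + 4·11 = 60°C.
Reverse: A=11 T=5 G=0 C=2 → Tm = 2·16 + 4·2 = 40°C.
|ΔTm| = |60 − 40| = 20°C, > 4°C.

|ΔTm| = 20°C; the pair is not acceptable.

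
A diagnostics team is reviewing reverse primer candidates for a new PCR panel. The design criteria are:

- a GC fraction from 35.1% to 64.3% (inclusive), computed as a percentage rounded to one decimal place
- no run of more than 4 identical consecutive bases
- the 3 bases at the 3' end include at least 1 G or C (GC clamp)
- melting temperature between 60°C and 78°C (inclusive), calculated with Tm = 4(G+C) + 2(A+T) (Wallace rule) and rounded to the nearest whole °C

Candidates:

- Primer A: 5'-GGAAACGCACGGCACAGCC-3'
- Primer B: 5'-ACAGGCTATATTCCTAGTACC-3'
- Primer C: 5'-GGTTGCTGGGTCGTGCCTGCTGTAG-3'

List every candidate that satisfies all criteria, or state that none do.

Primer A (19 nt, A=6 T=0 G=6 C=7): GC 13/19 = 68.4%, outside 35.1–64.3% ✗; longest run = 3 ✓; 3' end GCC has 3 G/C ✓; Tm = 2·6 + 4·13 = 64°C ✓ — fails.
Primer B (21 nt, A=6 T=6 G=3 C=6): GC 9/21 = 42.9% ✓; longest run = 2 ✓; 3' end ACC has 2 G/C ✓; Tm = 2·12 + 4·9 = 60°C ✓ — passes.
Primer C (25 nt, A=1 T=8 G=11 C=5): GC 16/25 = 64.0% ✓; longest run = 3 ✓; 3' end TAG has 1 G/C ✓; Tm = 2·9 + 4·16 = 82°C, outside 60–78°C ✗ — fails.

Primer B only.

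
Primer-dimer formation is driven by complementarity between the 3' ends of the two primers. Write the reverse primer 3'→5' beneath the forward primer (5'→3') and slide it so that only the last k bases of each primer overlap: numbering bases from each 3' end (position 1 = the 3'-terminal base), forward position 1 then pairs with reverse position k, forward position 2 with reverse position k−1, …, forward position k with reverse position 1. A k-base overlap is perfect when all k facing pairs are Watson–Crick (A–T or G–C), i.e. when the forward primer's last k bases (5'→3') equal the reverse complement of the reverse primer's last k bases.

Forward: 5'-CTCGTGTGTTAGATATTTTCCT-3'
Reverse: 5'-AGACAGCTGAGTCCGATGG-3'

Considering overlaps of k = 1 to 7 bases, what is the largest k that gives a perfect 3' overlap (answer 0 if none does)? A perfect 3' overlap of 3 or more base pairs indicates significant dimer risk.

Longest perfect overlap: 0 complementary base pairs; below the dimer-risk threshold (threshold 3).

Last 7 bases (5'→3') — forward …TTTTCCT, reverse …CCGATGG.
Reverse complement of the reverse primer's last 7 bases: CCATCGG; its first k bases are the reverse complement of the reverse primer's last k bases, so a perfect k-base overlap needs the forward primer's last k bases to equal them.
Comparing (forward last k vs required): k=1: T vs C ✗; k=2: CT vs CC ✗; k=3: CCT vs CCA ✗; k=4: TCCT vs CCAT ✗; k=5: TTCCT vs CCATC ✗; k=6: TTTCCT vs CCATCG ✗; k=7: TTTTCCT vs CCATCGG ✗.
No overlap length from 1 to 7 is perfect, so the longest perfect 3' overlap is 0.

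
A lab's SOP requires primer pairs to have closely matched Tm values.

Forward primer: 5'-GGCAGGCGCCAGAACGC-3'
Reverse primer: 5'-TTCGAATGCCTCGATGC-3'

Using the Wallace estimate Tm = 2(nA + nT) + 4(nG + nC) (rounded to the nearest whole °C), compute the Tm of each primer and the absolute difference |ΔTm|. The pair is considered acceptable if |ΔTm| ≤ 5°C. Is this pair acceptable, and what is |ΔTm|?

Forward: A=4 T=0 G=7 C=6 → Tm = 2·4 + 4·13 = 60°C.
Reverse: A=3 T=5 G=4 C=5 → Tm = 2·8 + 4·9 = 52°C.
|ΔTm| = |60 − 52| = 8°C, > 5°C.

|ΔTm| = 8°C; the pair is not acceptable.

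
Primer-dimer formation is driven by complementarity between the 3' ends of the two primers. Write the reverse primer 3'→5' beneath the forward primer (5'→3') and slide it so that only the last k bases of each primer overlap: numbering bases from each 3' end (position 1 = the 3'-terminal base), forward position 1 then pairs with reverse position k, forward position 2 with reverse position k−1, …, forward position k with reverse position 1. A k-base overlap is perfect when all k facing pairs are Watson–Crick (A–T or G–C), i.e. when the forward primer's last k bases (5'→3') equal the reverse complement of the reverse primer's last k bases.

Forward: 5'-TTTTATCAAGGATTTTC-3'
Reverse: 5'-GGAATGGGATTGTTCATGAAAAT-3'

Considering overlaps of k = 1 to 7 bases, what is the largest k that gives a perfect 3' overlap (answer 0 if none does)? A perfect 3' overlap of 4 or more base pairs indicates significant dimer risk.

Longest perfect overlap: 6 complementary base pairs; significant dimer risk (threshold 4).

Last 7 bases (5'→3') — forward …GATTTTC, reverse …TGAAAAT.
Reverse complement of the reverse primer's last 7 bases: ATTTTCA; its first k bases are the reverse complement of the reverse primer's last k bases, so a perfect k-base overlap needs the forward primer's last k bases to equal them.
Comparing (forward last k vs required): k=1: C vs A ✗; k=2: TC vs AT ✗; k=3: TTC vs ATT ✗; k=4: TTTC vs ATTT ✗; k=5: TTTTC vs ATTTT ✗; k=6: ATTTTC vs ATTTTC ✓; k=7: GATTTTC vs ATTTTCA ✗.
Only k = 6 is perfect, so the longest perfect 3' overlap is 6.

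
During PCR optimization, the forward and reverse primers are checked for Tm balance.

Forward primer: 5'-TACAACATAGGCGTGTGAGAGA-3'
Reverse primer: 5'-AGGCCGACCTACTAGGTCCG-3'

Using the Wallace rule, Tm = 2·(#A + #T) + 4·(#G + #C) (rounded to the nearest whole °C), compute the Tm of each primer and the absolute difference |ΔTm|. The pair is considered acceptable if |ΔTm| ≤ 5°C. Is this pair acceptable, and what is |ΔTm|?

|ΔTm| = 2°C; the pair is acceptable.

Forward: A=8 T=4 G=7 C=3 → Tm = 2·12 + 4·10 = 64°C.
Reverse: A=4 T=3 G=6 C=7 → Tm = 2·7 + 4·13 = 66°C.
|ΔTm| = |64 − 66| = 2°C, ≤ 5°C.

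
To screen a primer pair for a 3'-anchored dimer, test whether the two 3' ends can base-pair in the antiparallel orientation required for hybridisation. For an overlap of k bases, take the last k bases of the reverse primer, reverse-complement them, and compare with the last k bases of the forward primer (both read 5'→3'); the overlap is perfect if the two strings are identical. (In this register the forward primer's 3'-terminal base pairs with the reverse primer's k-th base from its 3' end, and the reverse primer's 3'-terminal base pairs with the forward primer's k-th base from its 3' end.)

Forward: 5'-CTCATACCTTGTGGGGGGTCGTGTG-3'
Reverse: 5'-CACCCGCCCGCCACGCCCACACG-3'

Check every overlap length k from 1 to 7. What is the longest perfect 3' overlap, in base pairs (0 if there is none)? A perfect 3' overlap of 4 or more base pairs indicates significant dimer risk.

Last 7 bases (5'→3') — forward …TCGTGTG, reverse …CCACACG.
Reverse complement of the reverse primer's last 7 bases: CGTGTGG; its first k bases are the reverse complement of the reverse primer's last k bases, so a perfect k-base overlap needs the forward primer's last k bases to equal them.
Comparing (forward last k vs required): k=1: G vs C ✗; k=2: TG vs CG ✗; k=3: GTG vs CGT ✗; k=4: TGTG vs CGTG ✗; k=5: GTGTG vs CGTGT ✗; k=6: CGTGTG vs CGTGTG ✓; k=7: TCGTGTG vs CGTGTGG ✗.
Only k = 6 is perfect, so the longest perfect 3' overlap is 6.

Longest perfect overlap: 6 complementary base pairs; significant dimer risk (threshold 4).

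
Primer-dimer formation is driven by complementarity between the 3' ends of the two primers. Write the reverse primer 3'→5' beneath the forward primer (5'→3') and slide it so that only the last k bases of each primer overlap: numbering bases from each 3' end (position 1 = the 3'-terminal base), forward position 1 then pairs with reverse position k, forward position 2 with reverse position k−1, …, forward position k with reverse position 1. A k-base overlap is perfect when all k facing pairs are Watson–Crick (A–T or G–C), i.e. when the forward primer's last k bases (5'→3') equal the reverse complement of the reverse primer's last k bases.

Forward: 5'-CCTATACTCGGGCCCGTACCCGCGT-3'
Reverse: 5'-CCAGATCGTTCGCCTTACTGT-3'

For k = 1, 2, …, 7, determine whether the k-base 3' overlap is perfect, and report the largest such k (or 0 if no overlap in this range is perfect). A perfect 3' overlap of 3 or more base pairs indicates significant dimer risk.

Longest perfect overlap: 0 complementary base pairs; below the dimer-risk threshold (threshold 3).

Last 7 bases (5'→3') — forward …CCCGCGT, reverse …TTACTGT.
Reverse complement of the reverse primer's last 7 bases: ACAGTAA; its first k bases are the reverse complement of the reverse primer's last k bases, so a perfect k-base overlap needs the forward primer's last k bases to equal them.
Comparing (forward last k vs required): k=1: T vs A ✗; k=2: GT vs AC ✗; k=3: CGT vs ACA ✗; k=4: GCGT vs ACAG ✗; k=5: CGCGT vs ACAGT ✗; k=6: CCGCGT vs ACAGTA ✗; k=7: CCCGCGT vs ACAGTAA ✗.
No overlap length from 1 to 7 is perfect, so the longest perfect 3' overlap is 0.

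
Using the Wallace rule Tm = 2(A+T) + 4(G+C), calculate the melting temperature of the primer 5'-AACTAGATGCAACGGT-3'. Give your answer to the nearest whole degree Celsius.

46°C

Base counts: A=6, T=3, G=4, C=3 (length 16).
Tm = 2·(6+3) + 4·(4+3) = 2·9 + 4·7 = 18 + 28 = 46°C.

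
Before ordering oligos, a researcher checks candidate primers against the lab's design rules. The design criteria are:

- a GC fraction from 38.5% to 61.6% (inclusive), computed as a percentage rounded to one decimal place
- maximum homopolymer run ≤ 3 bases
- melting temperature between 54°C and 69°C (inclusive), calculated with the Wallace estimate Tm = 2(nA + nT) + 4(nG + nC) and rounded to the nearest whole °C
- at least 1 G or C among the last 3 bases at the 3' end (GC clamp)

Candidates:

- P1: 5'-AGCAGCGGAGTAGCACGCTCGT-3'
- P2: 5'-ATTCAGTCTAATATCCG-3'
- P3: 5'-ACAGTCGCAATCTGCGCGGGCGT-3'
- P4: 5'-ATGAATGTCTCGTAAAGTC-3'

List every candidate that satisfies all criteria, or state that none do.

None of the candidates satisfy all criteria.

P1 (22 nt, A=5 T=3 G=8 C=6): GC 14/22 = 63.6%, outside 38.5–61.6% ✗; longest run = 2 ✓; Tm = 2·8 + 4·14 = 72°C, outside 54–69°C ✗; 3' end CGT has 2 G/C ✓ — fails.
P2 (17 nt, A=5 T=6 G=2 C=4): GC 6/17 = 35.3%, outside 38.5–61.6% ✗; longest run = 2 ✓; Tm = 2·11 + 4·6 = 46°C, outside 54–69°C ✗; 3' end CCG has 3 G/C ✓ — fails.
P3 (23 nt, A=4 T=4 G=8 C=7): GC 15/23 = 65.2%, outside 38.5–61.6% ✗; longest run = 3 ✓; Tm = 2·8 + 4·15 = 76°C, outside 54–69°C ✗; 3' end CGT has 2 G/C ✓ — fails.
P4 (19 nt, A=6 T=6 G=4 C=3): GC 7/19 = 36.8%, outside 38.5–61.6% ✗; longest run = 3 ✓; Tm = 2·12 + 4·7 = 52°C, outside 54–69°C ✗; 3' end GTC has 2 G/C ✓ — fails.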